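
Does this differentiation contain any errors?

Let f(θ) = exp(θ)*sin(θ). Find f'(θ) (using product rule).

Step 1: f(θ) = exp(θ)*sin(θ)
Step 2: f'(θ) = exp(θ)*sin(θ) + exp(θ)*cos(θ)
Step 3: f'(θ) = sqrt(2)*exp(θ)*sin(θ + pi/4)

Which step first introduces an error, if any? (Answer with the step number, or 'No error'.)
No error

All steps in this derivation are correct.
The final answer f'(θ) = sqrt(2)*exp(θ)*sin(θ + pi/4) is valid.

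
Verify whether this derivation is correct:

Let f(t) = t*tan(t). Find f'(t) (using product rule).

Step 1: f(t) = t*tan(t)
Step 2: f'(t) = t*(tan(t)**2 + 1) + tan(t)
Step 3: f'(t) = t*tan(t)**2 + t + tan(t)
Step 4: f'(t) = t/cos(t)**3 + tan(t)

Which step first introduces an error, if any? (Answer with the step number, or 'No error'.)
Step 4

Step 4 is incorrect due to a wrong exponent.
The step shows: t/cos(t)**3 + tan(t)
The correct value should be: t/cos(t)**2 + tan(t)

Explanation: The exponent -2 on cos(t) was incorrectly written as -3: the term t/cos(t)**2 was incorrectly written as t/cos(t)**3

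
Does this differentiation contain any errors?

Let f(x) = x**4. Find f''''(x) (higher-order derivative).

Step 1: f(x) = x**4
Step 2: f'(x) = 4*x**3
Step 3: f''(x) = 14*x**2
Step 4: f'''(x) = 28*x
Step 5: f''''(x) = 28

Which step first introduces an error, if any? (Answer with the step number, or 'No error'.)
Step 3

Step 3 is incorrect due to a wrong coefficient.
The step shows: 14*x**2
The correct value should be: 12*x**2

Explanation: The coefficient 12 was incorrectly written as 14: the term 12*x**2 was incorrectly written as 14*x**2
The later steps are derived from this incorrect expression, so the error originates in Step 3.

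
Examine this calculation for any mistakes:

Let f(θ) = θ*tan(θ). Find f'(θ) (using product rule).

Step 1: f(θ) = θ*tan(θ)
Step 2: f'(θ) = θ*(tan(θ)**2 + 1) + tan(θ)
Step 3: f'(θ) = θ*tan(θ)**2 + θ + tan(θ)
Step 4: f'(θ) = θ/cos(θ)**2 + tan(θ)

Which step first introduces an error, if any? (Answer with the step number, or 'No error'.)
No error

All steps in this derivation are correct.
The final answer f'(θ) = θ/cos(θ)**2 + tan(θ) is valid.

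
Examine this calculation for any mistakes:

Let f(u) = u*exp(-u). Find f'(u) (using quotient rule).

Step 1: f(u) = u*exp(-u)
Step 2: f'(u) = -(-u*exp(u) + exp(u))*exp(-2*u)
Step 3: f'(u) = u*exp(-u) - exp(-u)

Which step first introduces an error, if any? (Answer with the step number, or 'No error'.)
Step 2

Step 2 is incorrect due to a sign flip.
The step shows: -(-u*exp(u) + exp(u))*exp(-2*u)
The correct value should be: (-u*exp(u) + exp(u))*exp(-2*u)

Explanation: The sign of the whole expression was flipped: the term (-u*exp(u) + exp(u))*exp(-2*u) was incorrectly written as -(-u*exp(u) + exp(u))*exp(-2*u)
The later steps are derived from this incorrect expression, so the error originates in Step 2.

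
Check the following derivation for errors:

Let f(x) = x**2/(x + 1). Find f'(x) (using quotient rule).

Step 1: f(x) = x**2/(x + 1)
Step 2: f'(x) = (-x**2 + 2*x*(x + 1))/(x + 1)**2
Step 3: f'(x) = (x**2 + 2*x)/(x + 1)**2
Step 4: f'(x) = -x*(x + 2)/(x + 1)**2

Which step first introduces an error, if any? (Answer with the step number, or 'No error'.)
Step 4

Step 4 is incorrect due to a sign flip.
The step shows: -x*(x + 2)/(x + 1)**2
The correct value should be: x*(x + 2)/(x + 1)**2

Explanation: The sign of the whole expression was flipped: the term x*(x + 2)/(x + 1)**2 was incorrectly written as -x*(x + 2)/(x + 1)**2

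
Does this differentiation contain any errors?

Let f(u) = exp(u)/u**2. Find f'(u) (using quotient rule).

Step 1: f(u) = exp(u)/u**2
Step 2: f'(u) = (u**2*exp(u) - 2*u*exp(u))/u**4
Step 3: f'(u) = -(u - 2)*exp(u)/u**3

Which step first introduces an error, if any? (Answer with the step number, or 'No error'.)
Step 3

Step 3 is incorrect due to a sign flip.
The step shows: -(u - 2)*exp(u)/u**3
The correct value should be: (u - 2)*exp(u)/u**3

Explanation: The sign of the whole expression was flipped: the term (u - 2)*exp(u)/u**3 was incorrectly written as -(u - 2)*exp(u)/u**3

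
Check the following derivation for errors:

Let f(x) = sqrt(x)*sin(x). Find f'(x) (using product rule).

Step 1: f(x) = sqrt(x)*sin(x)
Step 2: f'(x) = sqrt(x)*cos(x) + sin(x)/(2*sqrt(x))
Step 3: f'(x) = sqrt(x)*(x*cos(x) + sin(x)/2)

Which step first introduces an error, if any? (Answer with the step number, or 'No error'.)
Step 3

Step 3 is incorrect due to a wrong exponent.
The step shows: sqrt(x)*(x*cos(x) + sin(x)/2)
The correct value should be: (x*cos(x) + sin(x)/2)/sqrt(x)

Explanation: The exponent -1/2 on x was incorrectly written as 1/2: the term (x*cos(x) + sin(x)/2)/sqrt(x) was incorrectly written as sqrt(x)*(x*cos(x) + sin(x)/2)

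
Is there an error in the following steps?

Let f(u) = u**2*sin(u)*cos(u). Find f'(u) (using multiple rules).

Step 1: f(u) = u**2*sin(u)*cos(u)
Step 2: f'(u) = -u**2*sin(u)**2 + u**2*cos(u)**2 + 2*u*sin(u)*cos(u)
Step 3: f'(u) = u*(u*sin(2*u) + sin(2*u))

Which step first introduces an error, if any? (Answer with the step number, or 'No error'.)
Step 3

Step 3 is incorrect due to a wrong trig function.
The step shows: u*(u*sin(2*u) + sin(2*u))
The correct value should be: u*(u*cos(2*u) + sin(2*u))

Explanation: cos(2*u) was incorrectly written as sin(2*u): the term u*(u*cos(2*u) + sin(2*u)) was incorrectly written as u*(u*sin(2*u) + sin(2*u))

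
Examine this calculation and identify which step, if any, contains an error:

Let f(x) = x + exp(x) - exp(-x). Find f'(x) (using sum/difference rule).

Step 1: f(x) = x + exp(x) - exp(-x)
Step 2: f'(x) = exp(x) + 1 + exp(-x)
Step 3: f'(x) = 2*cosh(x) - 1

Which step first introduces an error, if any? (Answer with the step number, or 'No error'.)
Step 3

Step 3 is incorrect due to a sign flip.
The step shows: 2*cosh(x) - 1
The correct value should be: 2*cosh(x) + 1

Explanation: The sign of one term was flipped: the term 1 was incorrectly written as -1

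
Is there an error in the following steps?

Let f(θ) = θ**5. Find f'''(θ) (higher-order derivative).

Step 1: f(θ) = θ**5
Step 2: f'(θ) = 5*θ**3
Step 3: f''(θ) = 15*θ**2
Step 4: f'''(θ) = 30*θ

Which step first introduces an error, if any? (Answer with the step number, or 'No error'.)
Step 2

Step 2 is incorrect due to a wrong exponent.
The step shows: 5*θ**3
The correct value should be: 5*θ**4

Explanation: The exponent 4 on θ was incorrectly written as 3: the term 5*θ**4 was incorrectly written as 5*θ**3
The later steps are derived from this incorrect expression, so the error originates in Step 2.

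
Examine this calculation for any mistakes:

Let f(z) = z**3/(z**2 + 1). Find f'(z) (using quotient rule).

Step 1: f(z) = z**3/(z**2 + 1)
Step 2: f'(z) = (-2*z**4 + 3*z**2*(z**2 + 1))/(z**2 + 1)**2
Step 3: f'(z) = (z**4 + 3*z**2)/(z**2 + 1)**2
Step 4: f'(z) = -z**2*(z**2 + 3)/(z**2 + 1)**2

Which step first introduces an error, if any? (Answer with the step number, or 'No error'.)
Step 4

Step 4 is incorrect due to a sign flip.
The step shows: -z**2*(z**2 + 3)/(z**2 + 1)**2
The correct value should be: z**2*(z**2 + 3)/(z**2 + 1)**2

Explanation: The sign of the whole expression was flipped: the term z**2*(z**2 + 3)/(z**2 + 1)**2 was incorrectly written as -z**2*(z**2 + 3)/(z**2 + 1)**2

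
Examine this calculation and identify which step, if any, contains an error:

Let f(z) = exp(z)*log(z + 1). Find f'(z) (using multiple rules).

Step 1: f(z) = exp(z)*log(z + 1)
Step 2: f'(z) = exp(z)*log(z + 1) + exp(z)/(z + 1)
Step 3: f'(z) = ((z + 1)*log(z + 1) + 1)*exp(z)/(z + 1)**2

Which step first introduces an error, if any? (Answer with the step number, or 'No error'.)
Step 3

Step 3 is incorrect due to a wrong exponent.
The step shows: ((z + 1)*log(z + 1) + 1)*exp(z)/(z + 1)**2
The correct value should be: ((z + 1)*log(z + 1) + 1)*exp(z)/(z + 1)

Explanation: The exponent -1 on z + 1 was incorrectly written as -2: the term ((z + 1)*log(z + 1) + 1)*exp(z)/(z + 1) was incorrectly written as ((z + 1)*log(z + 1) + 1)*exp(z)/(z + 1)**2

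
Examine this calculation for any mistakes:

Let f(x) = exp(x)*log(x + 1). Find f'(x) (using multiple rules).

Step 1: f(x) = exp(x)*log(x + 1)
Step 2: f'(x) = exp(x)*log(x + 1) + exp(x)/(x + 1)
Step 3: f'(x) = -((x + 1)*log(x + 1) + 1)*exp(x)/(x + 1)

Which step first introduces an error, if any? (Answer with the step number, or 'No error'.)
Step 3

Step 3 is incorrect due to a sign flip.
The step shows: -((x + 1)*log(x + 1) + 1)*exp(x)/(x + 1)
The correct value should be: ((x + 1)*log(x + 1) + 1)*exp(x)/(x + 1)

Explanation: The sign of the whole expression was flipped: the term ((x + 1)*log(x + 1) + 1)*exp(x)/(x + 1) was incorrectly written as -((x + 1)*log(x + 1) + 1)*exp(x)/(x + 1)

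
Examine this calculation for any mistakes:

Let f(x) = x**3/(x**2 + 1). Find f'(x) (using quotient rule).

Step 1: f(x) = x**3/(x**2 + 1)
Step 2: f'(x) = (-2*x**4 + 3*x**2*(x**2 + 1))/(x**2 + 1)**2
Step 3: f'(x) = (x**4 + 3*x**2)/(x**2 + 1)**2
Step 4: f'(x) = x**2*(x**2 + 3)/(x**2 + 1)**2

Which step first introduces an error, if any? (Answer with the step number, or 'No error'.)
No error

All steps in this derivation are correct.
The final answer f'(x) = x**2*(x**2 + 3)/(x**2 + 1)**2 is valid.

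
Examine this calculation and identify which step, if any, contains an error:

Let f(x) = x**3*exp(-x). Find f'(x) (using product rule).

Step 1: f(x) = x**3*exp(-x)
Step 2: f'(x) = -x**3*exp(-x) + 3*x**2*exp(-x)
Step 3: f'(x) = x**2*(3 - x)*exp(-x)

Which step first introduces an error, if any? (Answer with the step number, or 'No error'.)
No error

All steps in this derivation are correct.
The final answer f'(x) = x**2*(3 - x)*exp(-x) is valid.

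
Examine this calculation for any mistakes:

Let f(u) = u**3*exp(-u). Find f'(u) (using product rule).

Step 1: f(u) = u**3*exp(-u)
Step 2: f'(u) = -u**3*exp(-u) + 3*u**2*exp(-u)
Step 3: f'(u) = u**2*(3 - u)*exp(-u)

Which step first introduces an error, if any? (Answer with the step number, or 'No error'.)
No error

All steps in this derivation are correct.
The final answer f'(u) = u**2*(3 - u)*exp(-u) is valid.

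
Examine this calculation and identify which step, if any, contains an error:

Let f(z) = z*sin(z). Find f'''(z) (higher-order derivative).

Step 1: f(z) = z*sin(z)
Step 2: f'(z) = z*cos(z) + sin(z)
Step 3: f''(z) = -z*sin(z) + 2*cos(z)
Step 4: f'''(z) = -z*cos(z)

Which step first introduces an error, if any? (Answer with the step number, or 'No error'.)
Step 4

Step 4 is incorrect due to a dropped term.
The step shows: -z*cos(z)
The correct value should be: -z*cos(z) - 3*sin(z)

Explanation: A term was dropped: the term -3*sin(z) was incorrectly omitted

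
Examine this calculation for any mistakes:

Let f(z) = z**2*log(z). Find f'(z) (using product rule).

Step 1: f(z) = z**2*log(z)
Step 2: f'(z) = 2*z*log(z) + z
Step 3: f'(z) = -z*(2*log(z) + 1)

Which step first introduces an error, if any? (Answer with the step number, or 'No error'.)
Step 3

Step 3 is incorrect due to a sign flip.
The step shows: -z*(2*log(z) + 1)
The correct value should be: z*(2*log(z) + 1)

Explanation: The sign of the whole expression was flipped: the term z*(2*log(z) + 1) was incorrectly written as -z*(2*log(z) + 1)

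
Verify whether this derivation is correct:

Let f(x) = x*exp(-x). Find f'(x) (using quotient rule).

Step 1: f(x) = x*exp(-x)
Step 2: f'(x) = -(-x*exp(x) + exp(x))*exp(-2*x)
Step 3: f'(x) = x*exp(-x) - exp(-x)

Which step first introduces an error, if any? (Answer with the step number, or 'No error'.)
Step 2

Step 2 is incorrect due to a sign flip.
The step shows: -(-x*exp(x) + exp(x))*exp(-2*x)
The correct value should be: (-x*exp(x) + exp(x))*exp(-2*x)

Explanation: The sign of the whole expression was flipped: the term (-x*exp(x) + exp(x))*exp(-2*x) was incorrectly written as -(-x*exp(x) + exp(x))*exp(-2*x)
The later steps are derived from this incorrect expression, so the error originates in Step 2.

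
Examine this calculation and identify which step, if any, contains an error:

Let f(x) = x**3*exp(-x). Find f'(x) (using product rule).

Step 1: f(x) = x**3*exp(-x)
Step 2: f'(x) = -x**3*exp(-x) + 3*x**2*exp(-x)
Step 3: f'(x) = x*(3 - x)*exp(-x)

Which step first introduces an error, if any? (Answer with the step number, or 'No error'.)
Step 3

Step 3 is incorrect due to a wrong exponent.
The step shows: x*(3 - x)*exp(-x)
The correct value should be: x**2*(3 - x)*exp(-x)

Explanation: The exponent 2 on x was incorrectly written as 1: the term x**2*(3 - x)*exp(-x) was incorrectly written as x*(3 - x)*exp(-x)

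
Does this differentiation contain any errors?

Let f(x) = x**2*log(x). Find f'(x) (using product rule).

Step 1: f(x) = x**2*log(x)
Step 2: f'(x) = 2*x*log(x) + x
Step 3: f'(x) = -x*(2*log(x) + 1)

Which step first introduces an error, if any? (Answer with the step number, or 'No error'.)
Step 3

Step 3 is incorrect due to a sign flip.
The step shows: -x*(2*log(x) + 1)
The correct value should be: x*(2*log(x) + 1)

Explanation: The sign of the whole expression was flipped: the term x*(2*log(x) + 1) was incorrectly written as -x*(2*log(x) + 1)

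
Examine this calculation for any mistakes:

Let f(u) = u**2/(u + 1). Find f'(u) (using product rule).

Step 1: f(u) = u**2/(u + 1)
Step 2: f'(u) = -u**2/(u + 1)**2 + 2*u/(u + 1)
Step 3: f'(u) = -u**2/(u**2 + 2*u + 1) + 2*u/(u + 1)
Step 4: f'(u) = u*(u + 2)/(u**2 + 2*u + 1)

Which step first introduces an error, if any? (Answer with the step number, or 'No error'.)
No error

All steps in this derivation are correct.
The final answer f'(u) = u*(u + 2)/(u**2 + 2*u + 1) is valid.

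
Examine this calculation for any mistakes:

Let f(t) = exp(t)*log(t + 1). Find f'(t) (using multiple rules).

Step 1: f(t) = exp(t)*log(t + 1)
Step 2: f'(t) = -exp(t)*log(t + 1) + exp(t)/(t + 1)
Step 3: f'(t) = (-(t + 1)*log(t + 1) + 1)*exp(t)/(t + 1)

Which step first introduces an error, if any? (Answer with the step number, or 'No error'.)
Step 2

Step 2 is incorrect due to a sign flip.
The step shows: -exp(t)*log(t + 1) + exp(t)/(t + 1)
The correct value should be: exp(t)*log(t + 1) + exp(t)/(t + 1)

Explanation: The sign of one term was flipped: the term exp(t)*log(t + 1) was incorrectly written as -exp(t)*log(t + 1)
The later steps are derived from this incorrect expression, so the error originates in Step 2.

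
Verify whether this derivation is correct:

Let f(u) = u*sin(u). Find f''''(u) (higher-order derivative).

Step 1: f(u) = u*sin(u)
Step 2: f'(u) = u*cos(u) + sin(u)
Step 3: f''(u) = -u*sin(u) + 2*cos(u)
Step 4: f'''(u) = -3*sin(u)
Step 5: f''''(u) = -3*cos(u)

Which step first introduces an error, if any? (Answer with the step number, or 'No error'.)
Step 4

Step 4 is incorrect due to a dropped term.
The step shows: -3*sin(u)
The correct value should be: -u*cos(u) - 3*sin(u)

Explanation: A term was dropped: the term -u*cos(u) was incorrectly omitted
The later steps are derived from this incorrect expression, so the error originates in Step 4.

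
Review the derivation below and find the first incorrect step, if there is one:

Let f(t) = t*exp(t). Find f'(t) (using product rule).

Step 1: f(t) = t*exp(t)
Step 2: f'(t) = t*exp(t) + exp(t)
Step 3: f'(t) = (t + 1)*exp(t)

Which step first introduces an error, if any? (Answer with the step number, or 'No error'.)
No error

All steps in this derivation are correct.
The final answer f'(t) = (t + 1)*exp(t) is valid.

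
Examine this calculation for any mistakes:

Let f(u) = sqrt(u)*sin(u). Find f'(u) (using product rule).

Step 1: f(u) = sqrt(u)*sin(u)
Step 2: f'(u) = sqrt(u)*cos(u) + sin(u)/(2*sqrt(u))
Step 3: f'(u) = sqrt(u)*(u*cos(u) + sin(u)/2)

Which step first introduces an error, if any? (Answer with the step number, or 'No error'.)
Step 3

Step 3 is incorrect due to a wrong exponent.
The step shows: sqrt(u)*(u*cos(u) + sin(u)/2)
The correct value should be: (u*cos(u) + sin(u)/2)/sqrt(u)

Explanation: The exponent -1/2 on u was incorrectly written as 1/2: the term (u*cos(u) + sin(u)/2)/sqrt(u) was incorrectly written as sqrt(u)*(u*cos(u) + sin(u)/2)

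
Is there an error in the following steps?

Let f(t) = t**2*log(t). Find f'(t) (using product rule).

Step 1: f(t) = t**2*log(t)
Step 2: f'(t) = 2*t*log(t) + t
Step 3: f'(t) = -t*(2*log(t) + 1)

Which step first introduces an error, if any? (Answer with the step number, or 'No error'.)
Step 3

Step 3 is incorrect due to a sign flip.
The step shows: -t*(2*log(t) + 1)
The correct value should be: t*(2*log(t) + 1)

Explanation: The sign of the whole expression was flipped: the term t*(2*log(t) + 1) was incorrectly written as -t*(2*log(t) + 1)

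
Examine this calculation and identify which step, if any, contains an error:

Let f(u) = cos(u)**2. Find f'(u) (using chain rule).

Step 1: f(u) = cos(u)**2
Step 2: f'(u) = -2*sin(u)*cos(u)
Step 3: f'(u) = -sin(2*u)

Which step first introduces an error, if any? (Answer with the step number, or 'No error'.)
No error

All steps in this derivation are correct.
The final answer f'(u) = -sin(2*u) is valid.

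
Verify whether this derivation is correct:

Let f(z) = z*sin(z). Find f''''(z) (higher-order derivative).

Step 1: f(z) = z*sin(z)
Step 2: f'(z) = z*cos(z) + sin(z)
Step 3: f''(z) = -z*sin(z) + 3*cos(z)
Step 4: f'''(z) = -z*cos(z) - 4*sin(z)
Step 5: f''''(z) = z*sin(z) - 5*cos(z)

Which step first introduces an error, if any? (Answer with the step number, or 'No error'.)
Step 3

Step 3 is incorrect due to a wrong coefficient.
The step shows: -z*sin(z) + 3*cos(z)
The correct value should be: -z*sin(z) + 2*cos(z)

Explanation: The coefficient 2 was incorrectly written as 3: the term 2*cos(z) was incorrectly written as 3*cos(z)
The later steps are derived from this incorrect expression, so the error originates in Step 3.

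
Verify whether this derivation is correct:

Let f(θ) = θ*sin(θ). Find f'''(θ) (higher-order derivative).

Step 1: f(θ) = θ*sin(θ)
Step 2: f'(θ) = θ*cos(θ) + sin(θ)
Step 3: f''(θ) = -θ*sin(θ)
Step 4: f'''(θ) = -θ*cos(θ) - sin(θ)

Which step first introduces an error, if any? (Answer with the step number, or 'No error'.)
Step 3

Step 3 is incorrect due to a dropped term.
The step shows: -θ*sin(θ)
The correct value should be: -θ*sin(θ) + 2*cos(θ)

Explanation: A term was dropped: the term 2*cos(θ) was incorrectly omitted
The later steps are derived from this incorrect expression, so the error originates in Step 3.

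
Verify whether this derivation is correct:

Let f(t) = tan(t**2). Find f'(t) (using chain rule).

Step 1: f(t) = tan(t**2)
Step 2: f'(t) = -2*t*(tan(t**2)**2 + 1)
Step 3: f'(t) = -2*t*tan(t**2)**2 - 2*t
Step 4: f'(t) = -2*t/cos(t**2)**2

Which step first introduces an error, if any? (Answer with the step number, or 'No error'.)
Step 2

Step 2 is incorrect due to a sign flip.
The step shows: -2*t*(tan(t**2)**2 + 1)
The correct value should be: 2*t*(tan(t**2)**2 + 1)

Explanation: The sign of the whole expression was flipped: the term 2*t*(tan(t**2)**2 + 1) was incorrectly written as -2*t*(tan(t**2)**2 + 1)
The later steps are derived from this incorrect expression, so the error originates in Step 2.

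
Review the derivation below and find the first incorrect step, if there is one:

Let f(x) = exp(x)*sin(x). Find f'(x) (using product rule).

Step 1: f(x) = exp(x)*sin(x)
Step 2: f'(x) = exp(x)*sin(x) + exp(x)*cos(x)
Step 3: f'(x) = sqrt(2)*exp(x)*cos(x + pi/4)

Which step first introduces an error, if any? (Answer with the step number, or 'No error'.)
Step 3

Step 3 is incorrect due to a wrong trig function.
The step shows: sqrt(2)*exp(x)*cos(x + pi/4)
The correct value should be: sqrt(2)*exp(x)*sin(x + pi/4)

Explanation: sin(x + pi/4) was incorrectly written as cos(x + pi/4): the term sqrt(2)*exp(x)*sin(x + pi/4) was incorrectly written as sqrt(2)*exp(x)*cos(x + pi/4)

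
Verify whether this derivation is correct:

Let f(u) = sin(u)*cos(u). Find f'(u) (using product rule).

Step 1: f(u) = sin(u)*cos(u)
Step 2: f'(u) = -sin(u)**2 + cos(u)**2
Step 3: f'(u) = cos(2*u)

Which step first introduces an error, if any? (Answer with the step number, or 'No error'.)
No error

All steps in this derivation are correct.
The final answer f'(u) = cos(2*u) is valid.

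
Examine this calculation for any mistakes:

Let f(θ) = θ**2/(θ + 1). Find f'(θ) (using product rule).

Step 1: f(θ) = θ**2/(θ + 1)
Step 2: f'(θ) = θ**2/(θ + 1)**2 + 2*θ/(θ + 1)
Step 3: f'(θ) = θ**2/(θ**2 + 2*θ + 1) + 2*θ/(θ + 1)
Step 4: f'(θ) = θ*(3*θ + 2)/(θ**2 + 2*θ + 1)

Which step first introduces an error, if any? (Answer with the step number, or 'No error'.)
Step 2

Step 2 is incorrect due to a sign flip.
The step shows: θ**2/(θ + 1)**2 + 2*θ/(θ + 1)
The correct value should be: -θ**2/(θ + 1)**2 + 2*θ/(θ + 1)

Explanation: The sign of one term was flipped: the term -θ**2/(θ + 1)**2 was incorrectly written as θ**2/(θ + 1)**2
The later steps are derived from this incorrect expression, so the error originates in Step 2.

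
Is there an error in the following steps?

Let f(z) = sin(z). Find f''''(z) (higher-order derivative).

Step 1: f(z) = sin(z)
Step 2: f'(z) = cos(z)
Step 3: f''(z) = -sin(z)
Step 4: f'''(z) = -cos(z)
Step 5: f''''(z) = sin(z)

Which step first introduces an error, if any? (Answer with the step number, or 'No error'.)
No error

All steps in this derivation are correct.
The final answer f''''(z) = sin(z) is valid.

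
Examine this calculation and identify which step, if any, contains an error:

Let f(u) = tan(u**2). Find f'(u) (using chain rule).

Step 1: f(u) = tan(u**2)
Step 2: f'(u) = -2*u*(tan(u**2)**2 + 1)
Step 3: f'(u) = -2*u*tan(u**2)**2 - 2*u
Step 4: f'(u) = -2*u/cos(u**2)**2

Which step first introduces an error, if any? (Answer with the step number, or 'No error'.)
Step 2

Step 2 is incorrect due to a sign flip.
The step shows: -2*u*(tan(u**2)**2 + 1)
The correct value should be: 2*u*(tan(u**2)**2 + 1)

Explanation: The sign of the whole expression was flipped: the term 2*u*(tan(u**2)**2 + 1) was incorrectly written as -2*u*(tan(u**2)**2 + 1)
The later steps are derived from this incorrect expression, so the error originates in Step 2.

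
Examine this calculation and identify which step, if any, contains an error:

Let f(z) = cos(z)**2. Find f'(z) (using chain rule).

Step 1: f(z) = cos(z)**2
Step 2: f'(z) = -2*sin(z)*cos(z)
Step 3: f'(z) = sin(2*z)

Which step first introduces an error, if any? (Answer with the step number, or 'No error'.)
Step 3

Step 3 is incorrect due to a sign flip.
The step shows: sin(2*z)
The correct value should be: -sin(2*z)

Explanation: The sign of the whole expression was flipped: the term -sin(2*z) was incorrectly written as sin(2*z)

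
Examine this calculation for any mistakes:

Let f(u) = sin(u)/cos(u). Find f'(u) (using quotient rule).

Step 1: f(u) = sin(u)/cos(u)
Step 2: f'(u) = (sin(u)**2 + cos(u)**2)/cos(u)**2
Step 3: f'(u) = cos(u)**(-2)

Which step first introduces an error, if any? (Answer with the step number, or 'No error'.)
No error

All steps in this derivation are correct.
The final answer f'(u) = cos(u)**(-2) is valid.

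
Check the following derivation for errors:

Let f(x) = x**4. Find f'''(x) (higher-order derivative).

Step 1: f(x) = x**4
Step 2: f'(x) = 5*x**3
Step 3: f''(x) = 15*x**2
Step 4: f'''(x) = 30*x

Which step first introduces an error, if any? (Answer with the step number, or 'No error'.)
Step 2

Step 2 is incorrect due to a wrong coefficient.
The step shows: 5*x**3
The correct value should be: 4*x**3

Explanation: The coefficient 4 was incorrectly written as 5: the term 4*x**3 was incorrectly written as 5*x**3
The later steps are derived from this incorrect expression, so the error originates in Step 2.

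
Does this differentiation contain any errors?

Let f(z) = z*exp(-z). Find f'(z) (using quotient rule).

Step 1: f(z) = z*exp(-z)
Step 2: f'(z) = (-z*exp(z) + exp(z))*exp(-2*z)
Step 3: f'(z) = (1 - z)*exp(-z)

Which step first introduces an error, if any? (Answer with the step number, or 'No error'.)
No error

All steps in this derivation are correct.
The final answer f'(z) = (1 - z)*exp(-z) is valid.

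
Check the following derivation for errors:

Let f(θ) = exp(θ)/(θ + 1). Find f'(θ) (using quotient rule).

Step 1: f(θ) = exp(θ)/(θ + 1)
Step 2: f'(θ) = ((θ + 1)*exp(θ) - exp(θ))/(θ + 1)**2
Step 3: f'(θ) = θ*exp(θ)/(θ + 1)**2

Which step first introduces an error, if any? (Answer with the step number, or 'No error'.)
No error

All steps in this derivation are correct.
The final answer f'(θ) = θ*exp(θ)/(θ + 1)**2 is valid.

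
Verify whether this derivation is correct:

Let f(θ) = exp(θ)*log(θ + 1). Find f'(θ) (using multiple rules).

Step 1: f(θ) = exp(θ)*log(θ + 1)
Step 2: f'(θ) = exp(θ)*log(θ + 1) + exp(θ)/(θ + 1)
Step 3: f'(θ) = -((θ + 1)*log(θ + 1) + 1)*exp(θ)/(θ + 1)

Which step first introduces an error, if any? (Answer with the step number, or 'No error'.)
Step 3

Step 3 is incorrect due to a sign flip.
The step shows: -((θ + 1)*log(θ + 1) + 1)*exp(θ)/(θ + 1)
The correct value should be: ((θ + 1)*log(θ + 1) + 1)*exp(θ)/(θ + 1)

Explanation: The sign of the whole expression was flipped: the term ((θ + 1)*log(θ + 1) + 1)*exp(θ)/(θ + 1) was incorrectly written as -((θ + 1)*log(θ + 1) + 1)*exp(θ)/(θ + 1)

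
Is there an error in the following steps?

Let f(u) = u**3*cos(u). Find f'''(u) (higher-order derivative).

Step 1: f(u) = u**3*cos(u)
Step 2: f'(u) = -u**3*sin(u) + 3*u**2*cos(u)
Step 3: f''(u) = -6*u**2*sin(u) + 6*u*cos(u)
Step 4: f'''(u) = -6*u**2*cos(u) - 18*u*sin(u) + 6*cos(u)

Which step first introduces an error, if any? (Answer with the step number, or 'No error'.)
Step 3

Step 3 is incorrect due to a dropped term.
The step shows: -6*u**2*sin(u) + 6*u*cos(u)
The correct value should be: -u**3*cos(u) - 6*u**2*sin(u) + 6*u*cos(u)

Explanation: A term was dropped: the term -u**3*cos(u) was incorrectly omitted
The later steps are derived from this incorrect expression, so the error originates in Step 3.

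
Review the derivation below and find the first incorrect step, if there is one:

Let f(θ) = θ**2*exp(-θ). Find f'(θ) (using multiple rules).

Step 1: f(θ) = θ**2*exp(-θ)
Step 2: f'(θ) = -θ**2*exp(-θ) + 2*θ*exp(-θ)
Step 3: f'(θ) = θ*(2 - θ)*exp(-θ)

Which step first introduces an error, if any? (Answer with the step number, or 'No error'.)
No error

All steps in this derivation are correct.
The final answer f'(θ) = θ*(2 - θ)*exp(-θ) is valid.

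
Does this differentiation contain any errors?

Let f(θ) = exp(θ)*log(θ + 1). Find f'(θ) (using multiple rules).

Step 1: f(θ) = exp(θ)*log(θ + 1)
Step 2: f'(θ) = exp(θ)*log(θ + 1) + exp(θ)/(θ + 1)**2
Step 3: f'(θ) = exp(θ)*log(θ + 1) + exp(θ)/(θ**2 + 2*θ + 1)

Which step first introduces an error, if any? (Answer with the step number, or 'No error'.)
Step 2

Step 2 is incorrect due to a wrong exponent.
The step shows: exp(θ)*log(θ + 1) + exp(θ)/(θ + 1)**2
The correct value should be: exp(θ)*log(θ + 1) + exp(θ)/(θ + 1)

Explanation: The exponent -1 on θ + 1 was incorrectly written as -2: the term exp(θ)/(θ + 1) was incorrectly written as exp(θ)/(θ + 1)**2
The later steps are derived from this incorrect expression, so the error originates in Step 2.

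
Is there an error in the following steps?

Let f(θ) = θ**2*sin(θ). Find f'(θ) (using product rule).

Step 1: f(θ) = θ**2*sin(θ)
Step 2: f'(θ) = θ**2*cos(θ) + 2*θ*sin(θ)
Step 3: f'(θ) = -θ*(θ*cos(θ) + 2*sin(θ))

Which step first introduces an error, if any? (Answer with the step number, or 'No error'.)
Step 3

Step 3 is incorrect due to a sign flip.
The step shows: -θ*(θ*cos(θ) + 2*sin(θ))
The correct value should be: θ*(θ*cos(θ) + 2*sin(θ))

Explanation: The sign of the whole expression was flipped: the term θ*(θ*cos(θ) + 2*sin(θ)) was incorrectly written as -θ*(θ*cos(θ) + 2*sin(θ))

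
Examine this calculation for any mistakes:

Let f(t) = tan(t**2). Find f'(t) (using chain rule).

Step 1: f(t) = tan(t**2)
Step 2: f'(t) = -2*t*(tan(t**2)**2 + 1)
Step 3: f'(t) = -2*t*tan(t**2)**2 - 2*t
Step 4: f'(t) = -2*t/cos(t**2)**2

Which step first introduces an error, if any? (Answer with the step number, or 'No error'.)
Step 2

Step 2 is incorrect due to a sign flip.
The step shows: -2*t*(tan(t**2)**2 + 1)
The correct value should be: 2*t*(tan(t**2)**2 + 1)

Explanation: The sign of the whole expression was flipped: the term 2*t*(tan(t**2)**2 + 1) was incorrectly written as -2*t*(tan(t**2)**2 + 1)
The later steps are derived from this incorrect expression, so the error originates in Step 2.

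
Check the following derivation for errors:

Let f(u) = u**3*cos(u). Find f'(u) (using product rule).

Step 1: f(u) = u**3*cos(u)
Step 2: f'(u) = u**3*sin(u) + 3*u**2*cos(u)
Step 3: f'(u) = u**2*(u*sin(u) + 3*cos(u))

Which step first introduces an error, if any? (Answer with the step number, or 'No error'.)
Step 2

Step 2 is incorrect due to a sign flip.
The step shows: u**3*sin(u) + 3*u**2*cos(u)
The correct value should be: -u**3*sin(u) + 3*u**2*cos(u)

Explanation: The sign of one term was flipped: the term -u**3*sin(u) was incorrectly written as u**3*sin(u)
The later steps are derived from this incorrect expression, so the error originates in Step 2.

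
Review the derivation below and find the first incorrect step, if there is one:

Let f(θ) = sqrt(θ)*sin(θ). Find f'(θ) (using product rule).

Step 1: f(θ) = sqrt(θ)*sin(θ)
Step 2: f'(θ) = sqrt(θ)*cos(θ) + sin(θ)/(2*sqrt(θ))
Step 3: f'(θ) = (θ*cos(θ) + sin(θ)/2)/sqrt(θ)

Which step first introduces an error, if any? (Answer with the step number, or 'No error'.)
No error

All steps in this derivation are correct.
The final answer f'(θ) = (θ*cos(θ) + sin(θ)/2)/sqrt(θ) is valid.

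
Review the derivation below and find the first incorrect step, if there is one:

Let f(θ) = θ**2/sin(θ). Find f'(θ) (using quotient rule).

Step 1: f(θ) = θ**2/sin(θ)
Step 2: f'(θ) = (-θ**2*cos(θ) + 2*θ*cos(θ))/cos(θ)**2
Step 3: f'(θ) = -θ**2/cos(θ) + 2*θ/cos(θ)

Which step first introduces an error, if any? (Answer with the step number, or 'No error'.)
Step 2

Step 2 is incorrect due to a wrong trig function.
The step shows: (-θ**2*cos(θ) + 2*θ*cos(θ))/cos(θ)**2
The correct value should be: (-θ**2*cos(θ) + 2*θ*sin(θ))/sin(θ)**2

Explanation: sin(θ) was incorrectly written as cos(θ): the term (-θ**2*cos(θ) + 2*θ*sin(θ))/sin(θ)**2 was incorrectly written as (-θ**2*cos(θ) + 2*θ*cos(θ))/cos(θ)**2
The later steps are derived from this incorrect expression, so the error originates in Step 2.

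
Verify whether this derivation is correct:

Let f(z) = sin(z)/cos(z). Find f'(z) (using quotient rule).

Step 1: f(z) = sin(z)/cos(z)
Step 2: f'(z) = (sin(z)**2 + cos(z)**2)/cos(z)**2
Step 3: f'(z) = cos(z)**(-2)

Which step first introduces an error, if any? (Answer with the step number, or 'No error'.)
No error

All steps in this derivation are correct.
The final answer f'(z) = cos(z)**(-2) is valid.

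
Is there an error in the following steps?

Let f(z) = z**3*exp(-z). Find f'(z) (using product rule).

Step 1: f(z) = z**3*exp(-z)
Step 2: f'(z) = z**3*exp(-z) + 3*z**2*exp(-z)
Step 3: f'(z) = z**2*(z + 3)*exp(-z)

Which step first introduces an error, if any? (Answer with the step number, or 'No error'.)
Step 2

Step 2 is incorrect due to a sign flip.
The step shows: z**3*exp(-z) + 3*z**2*exp(-z)
The correct value should be: -z**3*exp(-z) + 3*z**2*exp(-z)

Explanation: The sign of one term was flipped: the term -z**3*exp(-z) was incorrectly written as z**3*exp(-z)
The later steps are derived from this incorrect expression, so the error originates in Step 2.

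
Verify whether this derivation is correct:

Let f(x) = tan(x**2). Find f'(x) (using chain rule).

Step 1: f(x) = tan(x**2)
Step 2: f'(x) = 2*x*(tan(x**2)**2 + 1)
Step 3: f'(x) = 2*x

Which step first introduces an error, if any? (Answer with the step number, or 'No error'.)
Step 3

Step 3 is incorrect due to a dropped term.
The step shows: 2*x
The correct value should be: 2*x*tan(x**2)**2 + 2*x

Explanation: A term was dropped: the term 2*x*tan(x**2)**2 was incorrectly omitted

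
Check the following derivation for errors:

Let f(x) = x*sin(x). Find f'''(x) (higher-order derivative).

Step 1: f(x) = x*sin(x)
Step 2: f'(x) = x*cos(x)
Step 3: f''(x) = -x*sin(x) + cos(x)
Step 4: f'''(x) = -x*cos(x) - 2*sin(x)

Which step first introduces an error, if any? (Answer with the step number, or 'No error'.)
Step 2

Step 2 is incorrect due to a dropped term.
The step shows: x*cos(x)
The correct value should be: x*cos(x) + sin(x)

Explanation: A term was dropped: the term sin(x) was incorrectly omitted
The later steps are derived from this incorrect expression, so the error originates in Step 2.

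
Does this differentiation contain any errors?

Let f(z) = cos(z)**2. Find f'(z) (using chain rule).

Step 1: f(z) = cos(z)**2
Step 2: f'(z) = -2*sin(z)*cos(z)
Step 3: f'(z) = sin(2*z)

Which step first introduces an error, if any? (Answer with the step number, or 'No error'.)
Step 3

Step 3 is incorrect due to a sign flip.
The step shows: sin(2*z)
The correct value should be: -sin(2*z)

Explanation: The sign of the whole expression was flipped: the term -sin(2*z) was incorrectly written as sin(2*z)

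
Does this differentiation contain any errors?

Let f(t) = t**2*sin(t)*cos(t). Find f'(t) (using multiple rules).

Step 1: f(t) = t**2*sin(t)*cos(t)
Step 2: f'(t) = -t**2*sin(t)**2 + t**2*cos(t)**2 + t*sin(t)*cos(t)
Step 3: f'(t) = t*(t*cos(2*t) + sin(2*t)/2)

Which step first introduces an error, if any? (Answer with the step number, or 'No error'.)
Step 2

Step 2 is incorrect due to a wrong coefficient.
The step shows: -t**2*sin(t)**2 + t**2*cos(t)**2 + t*sin(t)*cos(t)
The correct value should be: -t**2*sin(t)**2 + t**2*cos(t)**2 + 2*t*sin(t)*cos(t)

Explanation: The coefficient 2 was incorrectly written as 1: the term 2*t*sin(t)*cos(t) was incorrectly written as t*sin(t)*cos(t)
The later steps are derived from this incorrect expression, so the error originates in Step 2.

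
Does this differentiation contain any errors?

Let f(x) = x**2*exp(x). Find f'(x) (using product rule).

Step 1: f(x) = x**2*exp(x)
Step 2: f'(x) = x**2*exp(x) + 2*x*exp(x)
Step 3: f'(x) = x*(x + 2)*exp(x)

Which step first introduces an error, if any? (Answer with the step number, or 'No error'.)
No error

All steps in this derivation are correct.
The final answer f'(x) = x*(x + 2)*exp(x) is valid.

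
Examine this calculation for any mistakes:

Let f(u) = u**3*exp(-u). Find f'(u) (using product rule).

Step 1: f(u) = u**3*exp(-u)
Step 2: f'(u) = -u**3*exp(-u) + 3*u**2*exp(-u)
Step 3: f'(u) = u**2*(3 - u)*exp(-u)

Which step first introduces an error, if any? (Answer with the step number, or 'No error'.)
No error

All steps in this derivation are correct.
The final answer f'(u) = u**2*(3 - u)*exp(-u) is valid.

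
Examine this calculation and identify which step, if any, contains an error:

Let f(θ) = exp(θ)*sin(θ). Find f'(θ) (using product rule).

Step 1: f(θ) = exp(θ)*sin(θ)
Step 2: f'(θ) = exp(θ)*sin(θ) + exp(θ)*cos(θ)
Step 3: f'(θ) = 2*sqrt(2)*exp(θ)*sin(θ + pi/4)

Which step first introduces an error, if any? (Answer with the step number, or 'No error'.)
Step 3

Step 3 is incorrect due to a wrong exponent.
The step shows: 2*sqrt(2)*exp(θ)*sin(θ + pi/4)
The correct value should be: sqrt(2)*exp(θ)*sin(θ + pi/4)

Explanation: The exponent 1/2 on 2 was incorrectly written as 3/2: the term sqrt(2)*exp(θ)*sin(θ + pi/4) was incorrectly written as 2*sqrt(2)*exp(θ)*sin(θ + pi/4)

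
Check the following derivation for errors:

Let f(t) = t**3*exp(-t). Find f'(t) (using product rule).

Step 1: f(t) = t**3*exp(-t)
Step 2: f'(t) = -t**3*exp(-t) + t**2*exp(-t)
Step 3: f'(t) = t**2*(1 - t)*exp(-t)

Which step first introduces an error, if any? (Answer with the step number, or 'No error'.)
Step 2

Step 2 is incorrect due to a wrong coefficient.
The step shows: -t**3*exp(-t) + t**2*exp(-t)
The correct value should be: -t**3*exp(-t) + 3*t**2*exp(-t)

Explanation: The coefficient 3 was incorrectly written as 1: the term 3*t**2*exp(-t) was incorrectly written as t**2*exp(-t)
The later steps are derived from this incorrect expression, so the error originates in Step 2.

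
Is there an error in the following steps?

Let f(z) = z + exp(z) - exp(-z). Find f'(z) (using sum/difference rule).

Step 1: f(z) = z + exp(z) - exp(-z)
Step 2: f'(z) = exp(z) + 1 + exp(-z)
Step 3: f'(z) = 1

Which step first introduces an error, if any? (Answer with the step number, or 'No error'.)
Step 3

Step 3 is incorrect due to a dropped term.
The step shows: 1
The correct value should be: 2*cosh(z) + 1

Explanation: A term was dropped: the term 2*cosh(z) was incorrectly omitted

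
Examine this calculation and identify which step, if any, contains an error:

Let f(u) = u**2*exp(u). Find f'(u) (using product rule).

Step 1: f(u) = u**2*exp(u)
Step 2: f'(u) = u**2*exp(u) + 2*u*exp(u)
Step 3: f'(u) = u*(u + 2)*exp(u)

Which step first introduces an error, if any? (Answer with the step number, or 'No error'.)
No error

All steps in this derivation are correct.
The final answer f'(u) = u*(u + 2)*exp(u) is valid.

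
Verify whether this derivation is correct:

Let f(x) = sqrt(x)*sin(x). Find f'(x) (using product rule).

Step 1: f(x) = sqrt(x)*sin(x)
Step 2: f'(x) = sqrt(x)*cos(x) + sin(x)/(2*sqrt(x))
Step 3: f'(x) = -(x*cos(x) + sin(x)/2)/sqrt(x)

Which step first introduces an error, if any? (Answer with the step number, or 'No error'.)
Step 3

Step 3 is incorrect due to a sign flip.
The step shows: -(x*cos(x) + sin(x)/2)/sqrt(x)
The correct value should be: (x*cos(x) + sin(x)/2)/sqrt(x)

Explanation: The sign of the whole expression was flipped: the term (x*cos(x) + sin(x)/2)/sqrt(x) was incorrectly written as -(x*cos(x) + sin(x)/2)/sqrt(x)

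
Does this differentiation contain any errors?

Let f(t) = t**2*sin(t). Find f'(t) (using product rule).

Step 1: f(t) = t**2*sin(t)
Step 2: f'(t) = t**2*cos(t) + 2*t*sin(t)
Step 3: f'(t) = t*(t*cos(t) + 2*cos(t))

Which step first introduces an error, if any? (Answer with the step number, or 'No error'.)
Step 3

Step 3 is incorrect due to a wrong trig function.
The step shows: t*(t*cos(t) + 2*cos(t))
The correct value should be: t*(t*cos(t) + 2*sin(t))

Explanation: sin(t) was incorrectly written as cos(t): the term t*(t*cos(t) + 2*sin(t)) was incorrectly written as t*(t*cos(t) + 2*cos(t))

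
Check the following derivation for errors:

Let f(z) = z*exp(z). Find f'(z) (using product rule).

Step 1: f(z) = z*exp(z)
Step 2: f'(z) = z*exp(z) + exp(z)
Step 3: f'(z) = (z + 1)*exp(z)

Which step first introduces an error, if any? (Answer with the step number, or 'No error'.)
No error

All steps in this derivation are correct.
The final answer f'(z) = (z + 1)*exp(z) is valid.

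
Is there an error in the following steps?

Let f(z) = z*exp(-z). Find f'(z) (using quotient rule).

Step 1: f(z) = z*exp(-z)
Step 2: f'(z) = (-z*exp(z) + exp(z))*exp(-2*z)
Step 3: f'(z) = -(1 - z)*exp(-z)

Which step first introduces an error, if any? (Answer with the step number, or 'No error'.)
Step 3

Step 3 is incorrect due to a sign flip.
The step shows: -(1 - z)*exp(-z)
The correct value should be: (1 - z)*exp(-z)

Explanation: The sign of the whole expression was flipped: the term (1 - z)*exp(-z) was incorrectly written as -(1 - z)*exp(-z)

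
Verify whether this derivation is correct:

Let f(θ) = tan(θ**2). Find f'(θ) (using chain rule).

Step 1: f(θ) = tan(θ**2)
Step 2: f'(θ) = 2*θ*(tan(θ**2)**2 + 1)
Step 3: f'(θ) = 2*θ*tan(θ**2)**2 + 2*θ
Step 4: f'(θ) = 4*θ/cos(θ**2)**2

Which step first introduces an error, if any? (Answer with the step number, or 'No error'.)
Step 4

Step 4 is incorrect due to a wrong coefficient.
The step shows: 4*θ/cos(θ**2)**2
The correct value should be: 2*θ/cos(θ**2)**2

Explanation: The coefficient 2 was incorrectly written as 4: the term 2*θ/cos(θ**2)**2 was incorrectly written as 4*θ/cos(θ**2)**2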